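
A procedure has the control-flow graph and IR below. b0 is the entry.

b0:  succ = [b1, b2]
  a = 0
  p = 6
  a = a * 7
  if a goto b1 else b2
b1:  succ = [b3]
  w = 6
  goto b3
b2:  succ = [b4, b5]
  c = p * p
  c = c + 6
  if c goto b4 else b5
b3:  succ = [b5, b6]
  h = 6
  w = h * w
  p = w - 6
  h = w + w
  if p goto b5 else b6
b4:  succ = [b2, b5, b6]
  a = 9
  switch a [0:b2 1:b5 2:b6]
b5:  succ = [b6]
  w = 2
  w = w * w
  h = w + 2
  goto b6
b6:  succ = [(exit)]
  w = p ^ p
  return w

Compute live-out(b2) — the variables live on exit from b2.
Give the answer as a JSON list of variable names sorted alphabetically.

Answer: ["p"]

Working:
def/use:
  b0 def {a,p} use ∅
  b1 def {w} use ∅
  b2 def {c} use {p}
  b3 def {h,p,w} use {w}
  b4 def {a} use ∅
  b5 def {h,w} use ∅
  b6 def {w} use {p}

Backward fixpoint:
  b0: in=∅ out={p}
  b1: in=∅ out={w}
  b2: in={p} out={p}
  b3: in={w} out={p}
  b4: in={p} out={p}
  b5: in={p} out={p}
  b6: in={p} out=∅

live-out(b2) = ["p"]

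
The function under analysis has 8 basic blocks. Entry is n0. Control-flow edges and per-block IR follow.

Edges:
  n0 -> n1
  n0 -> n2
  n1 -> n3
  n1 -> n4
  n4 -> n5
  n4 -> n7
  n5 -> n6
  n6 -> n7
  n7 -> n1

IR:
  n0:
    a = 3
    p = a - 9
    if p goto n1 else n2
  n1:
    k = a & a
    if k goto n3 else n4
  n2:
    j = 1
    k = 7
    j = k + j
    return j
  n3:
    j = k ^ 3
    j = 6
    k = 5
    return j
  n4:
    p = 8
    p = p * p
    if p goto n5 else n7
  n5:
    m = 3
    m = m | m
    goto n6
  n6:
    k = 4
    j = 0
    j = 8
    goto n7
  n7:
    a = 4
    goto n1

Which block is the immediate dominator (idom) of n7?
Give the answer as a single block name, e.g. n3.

idom tree: n1←n0 n2←n0 n3←n1 n4←n1 n5←n4 n6←n5 n7←n4
Dom at joins:
  n1: preds {n0,n7}: {n0} ∩ {n0,n1,n4,n7} = {n0}; idom=n0
  n7: preds {n4,n6}: {n0,n1,n4} ∩ {n0,n1,n4,n5,n6} = {n0,n1,n4}; idom=n4

idom(n7) = n4

Answer: n4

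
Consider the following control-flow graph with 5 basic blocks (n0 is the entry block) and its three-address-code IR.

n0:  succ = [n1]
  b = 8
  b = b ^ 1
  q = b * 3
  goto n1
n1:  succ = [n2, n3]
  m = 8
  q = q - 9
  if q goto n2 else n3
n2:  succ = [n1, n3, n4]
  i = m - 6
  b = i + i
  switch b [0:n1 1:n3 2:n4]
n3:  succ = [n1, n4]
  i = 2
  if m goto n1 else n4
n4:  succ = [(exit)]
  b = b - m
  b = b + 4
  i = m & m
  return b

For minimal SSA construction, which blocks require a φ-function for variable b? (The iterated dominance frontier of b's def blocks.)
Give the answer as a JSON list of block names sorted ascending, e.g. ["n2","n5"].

Answer: ["n1", "n3", "n4"]

Analysis:
idom tree: n1←n0 n2←n1 n3←n1 n4←n1
Dom at joins:
  n1: preds {n0,n2,n3}: {n0} ∩ {n0,n1,n2} ∩ {n0,n1,n3} = {n0}; idom=n0
  n3: preds {n1,n2}: {n0,n1} ∩ {n0,n1,n2} = {n0,n1}; idom=n1
  n4: preds {n2,n3}: {n0,n1,n2} ∩ {n0,n1,n3} = {n0,n1}; idom=n1

Frontier:
  n1←n0: walk · to n0
  n1←n2: walk n2→n1 to n0
  n1←n3: walk n3→n1 to n0
  n3←n1: walk · to n1
  n3←n2: walk n2 to n1
  n4←n2: walk n2 to n1
  n4←n3: walk n3 to n1
  DF(n0)=∅
  DF(n1)={n1}
  DF(n2)={n1,n3,n4}
  DF(n3)={n1,n4}
  DF(n4)=∅

φ for b: defs {n0,n2,n4}
  DF⁺ = {n1,n3,n4}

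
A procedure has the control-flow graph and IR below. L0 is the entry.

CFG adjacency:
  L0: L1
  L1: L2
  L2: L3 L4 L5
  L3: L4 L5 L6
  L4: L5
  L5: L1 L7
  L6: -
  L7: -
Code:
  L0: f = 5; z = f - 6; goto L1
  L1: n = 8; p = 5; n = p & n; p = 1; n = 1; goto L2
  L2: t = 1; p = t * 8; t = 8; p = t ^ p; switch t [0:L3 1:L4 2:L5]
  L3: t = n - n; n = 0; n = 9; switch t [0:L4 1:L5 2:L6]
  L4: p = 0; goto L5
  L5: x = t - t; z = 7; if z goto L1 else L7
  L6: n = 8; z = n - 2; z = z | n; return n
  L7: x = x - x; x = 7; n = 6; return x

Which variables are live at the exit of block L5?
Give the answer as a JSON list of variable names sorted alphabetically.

Answer: ["x"]

Derivation:
def/use:
  L0: {f,z} / ∅
  L1: {n,p} / ∅
  L2: {p,t} / ∅
  L3: {n,t} / {n}
  L4: {p} / ∅
  L5: {x,z} / {t}
  L6: {n,z} / ∅
  L7: {n,x} / {x}

Backward fixpoint:
  live L0: ∅→∅
  live L1: ∅→{n}
  live L2: {n}→{n,t}
  live L3: {n}→{t}
  live L4: {t}→{t}
  live L5: {t}→{x}
  live L6: ∅→∅
  live L7: {x}→∅

live-out(L5) = ["x"]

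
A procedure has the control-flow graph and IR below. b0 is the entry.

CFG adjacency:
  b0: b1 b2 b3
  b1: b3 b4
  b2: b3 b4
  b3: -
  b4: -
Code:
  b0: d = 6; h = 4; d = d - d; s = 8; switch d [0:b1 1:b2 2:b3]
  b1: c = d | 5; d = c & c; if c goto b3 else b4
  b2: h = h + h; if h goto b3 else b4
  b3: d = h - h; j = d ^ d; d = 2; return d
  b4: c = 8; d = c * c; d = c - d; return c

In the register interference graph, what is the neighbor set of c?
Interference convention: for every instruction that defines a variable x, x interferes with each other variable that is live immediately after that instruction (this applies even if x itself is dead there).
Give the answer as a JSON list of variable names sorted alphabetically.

Block summaries:
  b0 def {d,h,s} use ∅
  b1 def {c,d} use {d}
  b2 def {h} use {h}
  b3 def {d,j} use {h}
  b4 def {c,d} use ∅

Live sets:
  b0 li=∅ lo={d,h}
  b1 li={d,h} lo={h}
  b2 li={h} lo={h}
  b3 li={h} lo=∅
  b4 li=∅ lo=∅

Interference:
  c — {d,h}
  d — {c,h,s}
  h — {c,d,s}
  j — ∅
  s — {d,h}

N(c) = ["d", "h"]

Answer: ["d", "h"]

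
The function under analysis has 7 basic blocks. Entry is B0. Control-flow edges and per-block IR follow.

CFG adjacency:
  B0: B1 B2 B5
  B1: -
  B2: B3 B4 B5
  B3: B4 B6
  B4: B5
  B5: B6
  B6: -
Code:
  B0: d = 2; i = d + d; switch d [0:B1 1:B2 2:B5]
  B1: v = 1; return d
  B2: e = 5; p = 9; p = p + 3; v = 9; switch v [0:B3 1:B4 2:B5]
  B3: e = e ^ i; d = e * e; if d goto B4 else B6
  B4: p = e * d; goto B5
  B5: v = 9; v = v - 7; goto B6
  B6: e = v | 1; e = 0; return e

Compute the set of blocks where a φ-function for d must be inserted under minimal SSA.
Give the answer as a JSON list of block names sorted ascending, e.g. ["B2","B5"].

Answer: ["B4", "B5", "B6"]

Analysis:
idom tree: B1←B0 B2←B0 B3←B2 B4←B2 B5←B0 B6←B0
Dom at joins:
  B4: preds {B2,B3}: {B0,B2} ∩ {B0,B2,B3} = {B0,B2}; idom=B2
  B5: preds {B0,B2,B4}: {B0} ∩ {B0,B2} ∩ {B0,B2,B4} = {B0}; idom=B0
  B6: preds {B3,B5}: {B0,B2,B3} ∩ {B0,B5} = {B0}; idom=B0

DF derivation:
  B4←B2: walk · to B2
  B4←B3: walk B3 to B2
  B5←B0: walk · to B0
  B5←B2: walk B2 to B0
  B5←B4: walk B4→B2 to B0
  B6←B3: walk B3→B2 to B0
  B6←B5: walk B5 to B0
  B0 → ∅
  B1 → ∅
  B2 → {B5,B6}
  B3 → {B4,B6}
  B4 → {B5}
  B5 → {B6}
  B6 → ∅

φ for d: defs {B0,B3}
  DF⁺ = {B4,B5,B6}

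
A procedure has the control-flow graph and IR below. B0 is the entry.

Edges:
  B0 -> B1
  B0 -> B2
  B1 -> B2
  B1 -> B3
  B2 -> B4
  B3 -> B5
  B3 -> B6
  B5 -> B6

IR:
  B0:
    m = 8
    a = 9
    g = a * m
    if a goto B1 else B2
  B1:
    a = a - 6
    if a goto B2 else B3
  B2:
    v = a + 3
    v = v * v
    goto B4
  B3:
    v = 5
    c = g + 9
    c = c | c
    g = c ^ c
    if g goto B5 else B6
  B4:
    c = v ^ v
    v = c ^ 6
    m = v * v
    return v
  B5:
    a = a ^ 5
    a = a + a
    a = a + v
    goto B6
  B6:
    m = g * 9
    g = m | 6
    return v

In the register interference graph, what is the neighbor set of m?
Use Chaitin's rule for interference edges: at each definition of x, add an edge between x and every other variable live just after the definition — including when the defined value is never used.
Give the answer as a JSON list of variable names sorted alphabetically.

Answer: ["a", "v"]

Working:
Block summaries:
  B0 def {a,g,m} use ∅
  B1 def {a} use {a}
  B2 def {v} use {a}
  B3 def {c,g,v} use {g}
  B4 def {c,m,v} use {v}
  B5 def {a} use {a,v}
  B6 def {g,m} use {g,v}

Backward fixpoint:
  live B0: ∅→{a,g}
  live B1: {a,g}→{a,g}
  live B2: {a}→{v}
  live B3: {a,g}→{a,g,v}
  live B4: {v}→∅
  live B5: {a,g,v}→{g,v}
  live B6: {g,v}→∅

Interference:
  a: {c,g,m,v}
  c: {a,v}
  g: {a,v}
  m: {a,v}
  v: {a,c,g,m}

N(m) = ["a", "v"]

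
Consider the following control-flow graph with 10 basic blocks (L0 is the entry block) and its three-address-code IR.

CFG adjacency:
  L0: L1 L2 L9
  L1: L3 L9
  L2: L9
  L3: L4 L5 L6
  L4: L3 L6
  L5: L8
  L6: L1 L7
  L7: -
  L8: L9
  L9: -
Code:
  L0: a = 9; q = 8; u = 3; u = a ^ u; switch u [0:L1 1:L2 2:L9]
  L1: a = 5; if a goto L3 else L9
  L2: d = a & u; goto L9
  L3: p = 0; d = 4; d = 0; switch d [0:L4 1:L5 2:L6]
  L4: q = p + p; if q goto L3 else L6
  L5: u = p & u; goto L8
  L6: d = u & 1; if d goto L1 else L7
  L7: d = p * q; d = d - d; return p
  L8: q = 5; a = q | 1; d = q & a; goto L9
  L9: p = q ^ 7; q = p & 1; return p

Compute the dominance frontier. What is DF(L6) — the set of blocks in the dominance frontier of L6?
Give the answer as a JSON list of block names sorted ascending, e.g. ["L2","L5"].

idom tree: L1←L0 L2←L0 L3←L1 L4←L3 L5←L3 L6←L3 L7←L6 L8←L5 L9←L0
Dom at joins:
  L1: preds {L0,L6}: {L0} ∩ {L0,L1,L3,L6} = {L0}; idom=L0
  L3: preds {L1,L4}: {L0,L1} ∩ {L0,L1,L3,L4} = {L0,L1}; idom=L1
  L6: preds {L3,L4}: {L0,L1,L3} ∩ {L0,L1,L3,L4} = {L0,L1,L3}; idom=L3
  L9: preds {L0,L1,L2,L8}: {L0} ∩ {L0,L1} ∩ {L0,L2} ∩ {L0,L1,L3,L5,L8} = {L0}; idom=L0

Frontier:
  join L1 pred L0: · stop@L0
  join L1 pred L6: L6→L3→L1 stop@L0
  join L3 pred L1: · stop@L1
  join L3 pred L4: L4→L3 stop@L1
  join L6 pred L3: · stop@L3
  join L6 pred L4: L4 stop@L3
  join L9 pred L0: · stop@L0
  join L9 pred L1: L1 stop@L0
  join L9 pred L2: L2 stop@L0
  join L9 pred L8: L8→L5→L3→L1 stop@L0
  L0: DF=∅
  L1: DF={L1,L9}
  L2: DF={L9}
  L3: DF={L1,L3,L9}
  L4: DF={L3,L6}
  L5: DF={L9}
  L6: DF={L1}
  L7: DF=∅
  L8: DF={L9}
  L9: DF=∅

DF(L6) = ["L1"]

Answer: ["L1"]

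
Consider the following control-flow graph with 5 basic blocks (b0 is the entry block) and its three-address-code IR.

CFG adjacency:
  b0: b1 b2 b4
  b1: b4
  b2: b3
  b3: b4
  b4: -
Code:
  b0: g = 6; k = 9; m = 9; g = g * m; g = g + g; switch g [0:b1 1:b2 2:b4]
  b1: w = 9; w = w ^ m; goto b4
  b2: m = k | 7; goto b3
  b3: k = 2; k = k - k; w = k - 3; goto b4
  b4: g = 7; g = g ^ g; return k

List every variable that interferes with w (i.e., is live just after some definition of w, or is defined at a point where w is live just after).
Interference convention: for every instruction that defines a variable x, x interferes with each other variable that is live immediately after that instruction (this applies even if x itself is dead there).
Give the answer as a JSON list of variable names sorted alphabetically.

Answer: ["k", "m"]

Working:
Block summaries:
  b0 def {g,k,m} use ∅
  b1 def {w} use {m}
  b2 def {m} use {k}
  b3 def {k,w} use ∅
  b4 def {g} use {k}

Backward fixpoint:
  b0 li=∅ lo={k,m}
  b1 li={k,m} lo={k}
  b2 li={k} lo=∅
  b3 li=∅ lo={k}
  b4 li={k} lo=∅

Interfere edges:
  g: {k,m}
  k: {g,m,w}
  m: {g,k,w}
  w: {k,m}

N(w) = ["k", "m"]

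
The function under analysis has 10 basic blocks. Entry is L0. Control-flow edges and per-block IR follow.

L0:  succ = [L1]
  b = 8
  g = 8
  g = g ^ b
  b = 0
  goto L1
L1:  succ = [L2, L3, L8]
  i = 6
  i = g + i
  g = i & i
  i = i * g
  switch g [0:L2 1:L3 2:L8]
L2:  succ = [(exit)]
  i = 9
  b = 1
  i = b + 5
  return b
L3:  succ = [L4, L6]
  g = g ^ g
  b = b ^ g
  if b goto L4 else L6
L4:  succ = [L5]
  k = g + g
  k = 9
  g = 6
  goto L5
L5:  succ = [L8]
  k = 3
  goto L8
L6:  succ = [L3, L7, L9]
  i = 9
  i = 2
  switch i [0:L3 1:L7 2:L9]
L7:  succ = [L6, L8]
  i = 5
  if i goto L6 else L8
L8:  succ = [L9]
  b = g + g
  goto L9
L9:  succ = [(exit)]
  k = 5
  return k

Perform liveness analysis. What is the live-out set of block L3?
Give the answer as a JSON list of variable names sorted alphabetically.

Answer: ["b", "g"]

Analysis:
Block summaries:
  L0: {b,g} / ∅
  L1: {g,i} / {g}
  L2: {b,i} / ∅
  L3: {b,g} / {b,g}
  L4: {g,k} / {g}
  L5: {k} / ∅
  L6: {i} / ∅
  L7: {i} / ∅
  L8: {b} / {g}
  L9: {k} / ∅

Liveness:
  live L0: ∅→{b,g}
  live L1: {b,g}→{b,g}
  live L2: ∅→∅
  live L3: {b,g}→{b,g}
  live L4: {g}→{g}
  live L5: {g}→{g}
  live L6: {b,g}→{b,g}
  live L7: {b,g}→{b,g}
  live L8: {g}→∅
  live L9: ∅→∅

live-out(L3) = ["b", "g"]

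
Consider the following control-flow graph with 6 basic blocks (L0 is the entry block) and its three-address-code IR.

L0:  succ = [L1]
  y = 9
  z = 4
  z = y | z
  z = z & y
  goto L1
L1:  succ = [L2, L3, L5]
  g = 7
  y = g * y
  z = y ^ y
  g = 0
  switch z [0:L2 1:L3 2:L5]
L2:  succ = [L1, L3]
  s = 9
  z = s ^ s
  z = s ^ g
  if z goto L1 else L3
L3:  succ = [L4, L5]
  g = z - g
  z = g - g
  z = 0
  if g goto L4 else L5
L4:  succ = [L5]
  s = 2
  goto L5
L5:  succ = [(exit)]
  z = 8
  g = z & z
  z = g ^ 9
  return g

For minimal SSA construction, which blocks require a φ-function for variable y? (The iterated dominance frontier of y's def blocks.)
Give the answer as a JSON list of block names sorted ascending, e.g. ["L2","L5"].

Answer: ["L1"]

Derivation:
idom tree: L1←L0 L2←L1 L3←L1 L4←L3 L5←L1
Dom at joins:
  L1: preds {L0,L2}: {L0} ∩ {L0,L1,L2} = {L0}; idom=L0
  L3: preds {L1,L2}: {L0,L1} ∩ {L0,L1,L2} = {L0,L1}; idom=L1
  L5: preds {L1,L3,L4}: {L0,L1} ∩ {L0,L1,L3} ∩ {L0,L1,L3,L4} = {L0,L1}; idom=L1

DF walk-up:
  join L1 pred L0: · stop@L0
  join L1 pred L2: L2→L1 stop@L0
  join L3 pred L1: · stop@L1
  join L3 pred L2: L2 stop@L1
  join L5 pred L1: · stop@L1
  join L5 pred L3: L3 stop@L1
  join L5 pred L4: L4→L3 stop@L1
  L0 → ∅
  L1 → {L1}
  L2 → {L1,L3}
  L3 → {L5}
  L4 → {L5}
  L5 → ∅

φ for y: defs {L0,L1}
  DF⁺ = {L1}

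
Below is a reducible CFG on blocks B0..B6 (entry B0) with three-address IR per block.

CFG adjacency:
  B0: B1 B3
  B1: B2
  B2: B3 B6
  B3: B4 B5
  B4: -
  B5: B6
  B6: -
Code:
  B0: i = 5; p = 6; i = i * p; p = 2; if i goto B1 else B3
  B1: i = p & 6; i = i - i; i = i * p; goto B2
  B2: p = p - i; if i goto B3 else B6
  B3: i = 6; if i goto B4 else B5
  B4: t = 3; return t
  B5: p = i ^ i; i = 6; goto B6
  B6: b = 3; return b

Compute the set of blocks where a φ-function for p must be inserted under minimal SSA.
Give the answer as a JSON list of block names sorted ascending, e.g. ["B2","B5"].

Answer: ["B3", "B6"]

Analysis:
idom tree: B1←B0 B2←B1 B3←B0 B4←B3 B5←B3 B6←B0
Join-block Dom:
  B3: preds {B0,B2}: {B0} ∩ {B0,B1,B2} = {B0}; idom=B0
  B6: preds {B2,B5}: {B0,B1,B2} ∩ {B0,B3,B5} = {B0}; idom=B0

DF derivation:
  join B3 pred B0: · stop@B0
  join B3 pred B2: B2→B1 stop@B0
  join B6 pred B2: B2→B1 stop@B0
  join B6 pred B5: B5→B3 stop@B0
  DF(B0)=∅
  DF(B1)={B3,B6}
  DF(B2)={B3,B6}
  DF(B3)={B6}
  DF(B4)=∅
  DF(B5)={B6}
  DF(B6)=∅

φ for p: defs {B0,B2,B5}
  DF⁺ = {B3,B6}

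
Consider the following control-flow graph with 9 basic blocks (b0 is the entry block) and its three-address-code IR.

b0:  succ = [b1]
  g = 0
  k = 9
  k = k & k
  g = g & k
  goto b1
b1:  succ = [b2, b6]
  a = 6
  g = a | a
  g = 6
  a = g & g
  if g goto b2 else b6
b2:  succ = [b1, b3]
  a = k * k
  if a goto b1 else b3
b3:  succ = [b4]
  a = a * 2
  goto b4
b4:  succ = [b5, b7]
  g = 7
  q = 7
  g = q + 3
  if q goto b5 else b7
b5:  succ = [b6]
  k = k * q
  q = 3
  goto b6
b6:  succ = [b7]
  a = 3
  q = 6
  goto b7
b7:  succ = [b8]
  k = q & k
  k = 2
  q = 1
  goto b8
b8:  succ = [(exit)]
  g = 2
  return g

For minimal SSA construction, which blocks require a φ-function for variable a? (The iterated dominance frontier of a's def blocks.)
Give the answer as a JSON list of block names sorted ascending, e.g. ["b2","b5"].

Answer: ["b1", "b6", "b7"]

Working:
idom tree: b1←b0 b2←b1 b3←b2 b4←b3 b5←b4 b6←b1 b7←b1 b8←b7
Dom at joins:
  b1: preds {b0,b2}: {b0} ∩ {b0,b1,b2} = {b0}; idom=b0
  b6: preds {b1,b5}: {b0,b1} ∩ {b0,b1,b2,b3,b4,b5} = {b0,b1}; idom=b1
  b7: preds {b4,b6}: {b0,b1,b2,b3,b4} ∩ {b0,b1,b6} = {b0,b1}; idom=b1

Frontier:
  join b1 pred b0: · stop@b0
  join b1 pred b2: b2→b1 stop@b0
  join b6 pred b1: · stop@b1
  join b6 pred b5: b5→b4→b3→b2 stop@b1
  join b7 pred b4: b4→b3→b2 stop@b1
  join b7 pred b6: b6 stop@b1
  b0: DF=∅
  b1: DF={b1}
  b2: DF={b1,b6,b7}
  b3: DF={b6,b7}
  b4: DF={b6,b7}
  b5: DF={b6}
  b6: DF={b7}
  b7: DF=∅
  b8: DF=∅

φ for a: defs {b1,b2,b3,b6}
  DF⁺ = {b1,b6,b7}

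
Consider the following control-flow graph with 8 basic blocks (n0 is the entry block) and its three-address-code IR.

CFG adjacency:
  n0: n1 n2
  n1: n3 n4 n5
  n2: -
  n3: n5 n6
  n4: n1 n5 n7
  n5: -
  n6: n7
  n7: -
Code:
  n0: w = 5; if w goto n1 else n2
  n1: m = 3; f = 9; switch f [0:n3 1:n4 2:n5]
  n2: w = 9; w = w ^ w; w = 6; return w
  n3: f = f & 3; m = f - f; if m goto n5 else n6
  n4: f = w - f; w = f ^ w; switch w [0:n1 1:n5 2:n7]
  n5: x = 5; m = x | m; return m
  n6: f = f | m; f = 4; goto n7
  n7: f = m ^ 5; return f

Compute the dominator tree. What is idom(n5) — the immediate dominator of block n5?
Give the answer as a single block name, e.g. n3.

Answer: n1

Analysis:
idom tree: n1←n0 n2←n0 n3←n1 n4←n1 n5←n1 n6←n3 n7←n1
Dom at joins:
  n1: preds {n0,n4}: {n0} ∩ {n0,n1,n4} = {n0}; idom=n0
  n5: preds {n1,n3,n4}: {n0,n1} ∩ {n0,n1,n3} ∩ {n0,n1,n4} = {n0,n1}; idom=n1
  n7: preds {n4,n6}: {n0,n1,n4} ∩ {n0,n1,n3,n6} = {n0,n1}; idom=n1

idom(n5) = n1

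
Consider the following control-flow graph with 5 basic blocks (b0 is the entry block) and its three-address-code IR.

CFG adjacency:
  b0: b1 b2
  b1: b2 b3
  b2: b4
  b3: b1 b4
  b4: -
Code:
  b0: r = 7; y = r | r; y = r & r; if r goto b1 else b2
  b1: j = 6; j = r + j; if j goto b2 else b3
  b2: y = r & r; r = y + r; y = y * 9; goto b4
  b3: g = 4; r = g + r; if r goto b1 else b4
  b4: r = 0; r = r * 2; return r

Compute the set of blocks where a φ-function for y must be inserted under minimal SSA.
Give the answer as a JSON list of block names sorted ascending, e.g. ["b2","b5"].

Answer: ["b4"]

Derivation:
idom tree: b1←b0 b2←b0 b3←b1 b4←b0
Dom∩ at merges:
  b1: preds {b0,b3}: {b0} ∩ {b0,b1,b3} = {b0}; idom=b0
  b2: preds {b0,b1}: {b0} ∩ {b0,b1} = {b0}; idom=b0
  b4: preds {b2,b3}: {b0,b2} ∩ {b0,b1,b3} = {b0}; idom=b0

DF derivation:
  b1←b0: walk · to b0
  b1←b3: walk b3→b1 to b0
  b2←b0: walk · to b0
  b2←b1: walk b1 to b0
  b4←b2: walk b2 to b0
  b4←b3: walk b3→b1 to b0
  b0 → ∅
  b1 → {b1,b2,b4}
  b2 → {b4}
  b3 → {b1,b4}
  b4 → ∅

φ for y: defs {b0,b2}
  DF⁺ = {b4}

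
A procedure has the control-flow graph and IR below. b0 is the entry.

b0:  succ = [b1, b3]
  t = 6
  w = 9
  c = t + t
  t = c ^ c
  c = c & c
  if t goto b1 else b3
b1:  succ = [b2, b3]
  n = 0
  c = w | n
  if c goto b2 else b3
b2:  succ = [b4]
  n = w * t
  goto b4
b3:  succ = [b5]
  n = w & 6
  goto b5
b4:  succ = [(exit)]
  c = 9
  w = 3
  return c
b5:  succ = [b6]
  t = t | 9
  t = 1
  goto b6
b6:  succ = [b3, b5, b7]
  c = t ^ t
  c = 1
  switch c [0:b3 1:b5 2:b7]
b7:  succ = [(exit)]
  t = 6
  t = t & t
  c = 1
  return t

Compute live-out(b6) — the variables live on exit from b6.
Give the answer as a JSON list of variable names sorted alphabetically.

Answer: ["t", "w"]

Analysis:
Block summaries:
  b0: {c,t,w} / ∅
  b1: {c,n} / {w}
  b2: {n} / {t,w}
  b3: {n} / {w}
  b4: {c,w} / ∅
  b5: {t} / {t}
  b6: {c} / {t}
  b7: {c,t} / ∅

Liveness:
  b0 li=∅ lo={t,w}
  b1 li={t,w} lo={t,w}
  b2 li={t,w} lo=∅
  b3 li={t,w} lo={t,w}
  b4 li=∅ lo=∅
  b5 li={t,w} lo={t,w}
  b6 li={t,w} lo={t,w}
  b7 li=∅ lo=∅

live-out(b6) = ["t", "w"]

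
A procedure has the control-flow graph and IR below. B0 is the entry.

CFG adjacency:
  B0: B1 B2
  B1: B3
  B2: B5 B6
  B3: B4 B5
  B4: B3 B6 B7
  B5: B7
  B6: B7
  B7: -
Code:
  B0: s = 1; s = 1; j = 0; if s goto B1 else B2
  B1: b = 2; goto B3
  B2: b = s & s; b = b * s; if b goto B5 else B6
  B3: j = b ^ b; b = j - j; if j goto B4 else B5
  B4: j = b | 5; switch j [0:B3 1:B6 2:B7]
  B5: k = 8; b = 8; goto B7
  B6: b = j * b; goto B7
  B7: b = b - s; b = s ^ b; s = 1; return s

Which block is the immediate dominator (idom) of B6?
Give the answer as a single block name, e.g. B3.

Answer: B0

Analysis:
idom tree: B1←B0 B2←B0 B3←B1 B4←B3 B5←B0 B6←B0 B7←B0
Dom∩ at merges:
  B3: preds {B1,B4}: {B0,B1} ∩ {B0,B1,B3,B4} = {B0,B1}; idom=B1
  B5: preds {B2,B3}: {B0,B2} ∩ {B0,B1,B3} = {B0}; idom=B0
  B6: preds {B2,B4}: {B0,B2} ∩ {B0,B1,B3,B4} = {B0}; idom=B0
  B7: preds {B4,B5,B6}: {B0,B1,B3,B4} ∩ {B0,B5} ∩ {B0,B6} = {B0}; idom=B0

idom(B6) = B0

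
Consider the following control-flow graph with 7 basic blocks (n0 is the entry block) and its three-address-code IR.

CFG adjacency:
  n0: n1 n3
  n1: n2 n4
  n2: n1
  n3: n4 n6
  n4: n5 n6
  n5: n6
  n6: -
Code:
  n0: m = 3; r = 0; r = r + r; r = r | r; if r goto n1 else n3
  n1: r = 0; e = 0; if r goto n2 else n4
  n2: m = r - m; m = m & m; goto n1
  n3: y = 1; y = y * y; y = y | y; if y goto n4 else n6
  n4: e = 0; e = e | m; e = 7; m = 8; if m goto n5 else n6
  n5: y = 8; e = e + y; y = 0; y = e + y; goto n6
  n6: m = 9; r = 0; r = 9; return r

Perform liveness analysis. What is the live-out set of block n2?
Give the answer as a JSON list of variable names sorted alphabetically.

Answer: ["m"]

Analysis:
Per-block:
  n0: {m,r} / ∅
  n1: {e,r} / ∅
  n2: {m} / {m,r}
  n3: {y} / ∅
  n4: {e,m} / {m}
  n5: {e,y} / {e}
  n6: {m,r} / ∅

Liveness:
  n0 li=∅ lo={m}
  n1 li={m} lo={m,r}
  n2 li={m,r} lo={m}
  n3 li={m} lo={m}
  n4 li={m} lo={e}
  n5 li={e} lo=∅
  n6 li=∅ lo=∅

live-out(n2) = ["m"]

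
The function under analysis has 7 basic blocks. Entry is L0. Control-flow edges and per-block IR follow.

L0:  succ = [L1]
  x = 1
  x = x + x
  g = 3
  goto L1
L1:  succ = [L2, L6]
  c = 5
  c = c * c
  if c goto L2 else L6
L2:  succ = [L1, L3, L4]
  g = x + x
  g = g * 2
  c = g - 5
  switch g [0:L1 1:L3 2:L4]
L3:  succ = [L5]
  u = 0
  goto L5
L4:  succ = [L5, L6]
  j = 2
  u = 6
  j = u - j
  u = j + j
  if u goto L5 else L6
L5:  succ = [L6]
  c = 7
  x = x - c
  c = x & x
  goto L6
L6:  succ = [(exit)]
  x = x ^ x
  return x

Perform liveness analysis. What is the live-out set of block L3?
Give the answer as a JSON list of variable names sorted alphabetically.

Answer: ["x"]

Derivation:
def/use:
  L0 def {g,x} use ∅
  L1 def {c} use ∅
  L2 def {c,g} use {x}
  L3 def {u} use ∅
  L4 def {j,u} use ∅
  L5 def {c,x} use {x}
  L6 def {x} use {x}

Backward fixpoint:
  L0: in=∅ out={x}
  L1: in={x} out={x}
  L2: in={x} out={x}
  L3: in={x} out={x}
  L4: in={x} out={x}
  L5: in={x} out={x}
  L6: in={x} out=∅

live-out(L3) = ["x"]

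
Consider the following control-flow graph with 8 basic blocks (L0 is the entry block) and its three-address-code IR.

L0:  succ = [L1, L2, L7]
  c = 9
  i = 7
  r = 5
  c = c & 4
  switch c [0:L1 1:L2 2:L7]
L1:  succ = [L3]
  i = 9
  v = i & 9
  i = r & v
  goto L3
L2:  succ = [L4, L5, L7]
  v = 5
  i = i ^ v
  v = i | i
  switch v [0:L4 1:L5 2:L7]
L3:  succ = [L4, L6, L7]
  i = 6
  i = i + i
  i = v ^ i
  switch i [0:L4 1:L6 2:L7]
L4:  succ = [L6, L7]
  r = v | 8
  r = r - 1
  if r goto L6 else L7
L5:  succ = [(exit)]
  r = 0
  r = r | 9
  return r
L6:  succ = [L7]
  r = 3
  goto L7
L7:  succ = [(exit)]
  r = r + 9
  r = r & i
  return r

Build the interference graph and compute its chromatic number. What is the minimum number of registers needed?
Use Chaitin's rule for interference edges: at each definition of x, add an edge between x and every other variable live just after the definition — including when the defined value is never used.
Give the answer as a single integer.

Answer: 3

Derivation:
Per-block:
  L0: {c,i,r} / ∅
  L1: {i,v} / {r}
  L2: {i,v} / {i}
  L3: {i} / {v}
  L4: {r} / {v}
  L5: {r} / ∅
  L6: {r} / ∅
  L7: {r} / {i,r}

Live sets:
  L0: in=∅ out={i,r}
  L1: in={r} out={r,v}
  L2: in={i,r} out={i,r,v}
  L3: in={r,v} out={i,r,v}
  L4: in={i,v} out={i,r}
  L5: in=∅ out=∅
  L6: in={i} out={i,r}
  L7: in={i,r} out=∅

Conflict graph:
  c: {i,r}
  i: {c,r,v}
  r: {c,i,v}
  v: {i,r}

Colouring:
  {c,i,r} pairwise interfere (3-clique) ⇒ χ ≥ 3
  3-colouring: R0={i}  R1={r}  R2={c,v}
  χ = 3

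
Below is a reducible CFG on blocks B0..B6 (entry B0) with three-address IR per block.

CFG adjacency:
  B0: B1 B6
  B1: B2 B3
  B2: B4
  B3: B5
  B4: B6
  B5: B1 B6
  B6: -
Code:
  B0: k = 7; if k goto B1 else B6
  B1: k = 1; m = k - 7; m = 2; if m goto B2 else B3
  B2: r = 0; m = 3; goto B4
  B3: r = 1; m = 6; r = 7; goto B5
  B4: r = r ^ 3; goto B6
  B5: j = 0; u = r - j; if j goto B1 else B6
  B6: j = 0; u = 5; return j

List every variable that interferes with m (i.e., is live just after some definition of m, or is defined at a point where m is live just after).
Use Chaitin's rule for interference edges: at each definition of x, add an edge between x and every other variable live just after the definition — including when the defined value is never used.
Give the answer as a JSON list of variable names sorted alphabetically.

Answer: ["r"]

Analysis:
Per-block:
  B0: def={k} ue=∅
  B1: def={k,m} ue=∅
  B2: def={m,r} ue=∅
  B3: def={m,r} ue=∅
  B4: def={r} ue={r}
  B5: def={j,u} ue={r}
  B6: def={j,u} ue=∅

Liveness:
  B0 li=∅ lo=∅
  B1 li=∅ lo=∅
  B2 li=∅ lo={r}
  B3 li=∅ lo={r}
  B4 li={r} lo=∅
  B5 li={r} lo=∅
  B6 li=∅ lo=∅

Interfere edges:
  j: {r,u}
  k: ∅
  m: {r}
  r: {j,m}
  u: {j}

N(m) = ["r"]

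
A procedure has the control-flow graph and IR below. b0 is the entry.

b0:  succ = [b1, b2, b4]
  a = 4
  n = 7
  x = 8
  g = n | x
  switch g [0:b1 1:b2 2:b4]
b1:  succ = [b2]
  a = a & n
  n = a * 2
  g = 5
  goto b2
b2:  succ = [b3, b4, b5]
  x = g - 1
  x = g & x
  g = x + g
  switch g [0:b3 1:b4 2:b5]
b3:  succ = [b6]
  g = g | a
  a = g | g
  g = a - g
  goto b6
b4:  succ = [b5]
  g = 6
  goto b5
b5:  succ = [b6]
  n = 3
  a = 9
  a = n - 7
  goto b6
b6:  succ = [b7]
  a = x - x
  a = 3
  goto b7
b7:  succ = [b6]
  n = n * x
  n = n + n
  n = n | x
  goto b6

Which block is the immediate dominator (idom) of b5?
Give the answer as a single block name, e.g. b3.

idom tree: b1←b0 b2←b0 b3←b2 b4←b0 b5←b0 b6←b0 b7←b6
Dom at joins:
  b2: preds {b0,b1}: {b0} ∩ {b0,b1} = {b0}; idom=b0
  b4: preds {b0,b2}: {b0} ∩ {b0,b2} = {b0}; idom=b0
  b5: preds {b2,b4}: {b0,b2} ∩ {b0,b4} = {b0}; idom=b0
  b6: preds {b3,b5,b7}: {b0,b2,b3} ∩ {b0,b5} ∩ {b0,b6,b7} = {b0}; idom=b0

idom(b5) = b0

Answer: b0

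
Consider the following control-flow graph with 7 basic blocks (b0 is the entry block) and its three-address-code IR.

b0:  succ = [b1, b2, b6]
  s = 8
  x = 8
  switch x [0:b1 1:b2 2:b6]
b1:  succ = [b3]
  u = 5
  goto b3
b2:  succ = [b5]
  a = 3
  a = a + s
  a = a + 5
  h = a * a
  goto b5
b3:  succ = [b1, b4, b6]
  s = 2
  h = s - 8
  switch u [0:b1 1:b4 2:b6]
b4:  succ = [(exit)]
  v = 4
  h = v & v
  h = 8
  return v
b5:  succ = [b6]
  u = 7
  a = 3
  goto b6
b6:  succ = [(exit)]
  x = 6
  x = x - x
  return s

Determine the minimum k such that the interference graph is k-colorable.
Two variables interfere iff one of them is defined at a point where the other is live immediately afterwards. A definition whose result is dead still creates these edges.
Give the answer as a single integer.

Block summaries:
  b0 def {s,x} use ∅
  b1 def {u} use ∅
  b2 def {a,h} use {s}
  b3 def {h,s} use {u}
  b4 def {h,v} use ∅
  b5 def {a,u} use ∅
  b6 def {x} use {s}

Backward fixpoint:
  b0: in=∅ out={s}
  b1: in=∅ out={u}
  b2: in={s} out={s}
  b3: in={u} out={s}
  b4: in=∅ out=∅
  b5: in={s} out={s}
  b6: in={s} out=∅

Interference:
  a↔{s}
  h↔{s,u,v}
  s↔{a,h,u,x}
  u↔{h,s}
  v↔{h}
  x↔{s}

Registers:
  {h,s,u} pairwise interfere (3-clique) ⇒ χ ≥ 3
  3-colouring: R0={s,v}  R1={a,h,x}  R2={u}
  χ = 3

Answer: 3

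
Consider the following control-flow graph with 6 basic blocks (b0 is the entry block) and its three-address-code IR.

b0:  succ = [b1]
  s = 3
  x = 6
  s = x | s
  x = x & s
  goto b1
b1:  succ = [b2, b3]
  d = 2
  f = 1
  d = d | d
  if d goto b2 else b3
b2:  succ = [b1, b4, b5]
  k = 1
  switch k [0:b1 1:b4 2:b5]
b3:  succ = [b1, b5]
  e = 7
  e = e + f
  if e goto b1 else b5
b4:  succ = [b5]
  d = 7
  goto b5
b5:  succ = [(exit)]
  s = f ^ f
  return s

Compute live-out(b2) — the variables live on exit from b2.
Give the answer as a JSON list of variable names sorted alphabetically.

Answer: ["f"]

Derivation:
Per-block:
  b0 def {s,x} use ∅
  b1 def {d,f} use ∅
  b2 def {k} use ∅
  b3 def {e} use {f}
  b4 def {d} use ∅
  b5 def {s} use {f}

Live sets:
  b0: in=∅ out=∅
  b1: in=∅ out={f}
  b2: in={f} out={f}
  b3: in={f} out={f}
  b4: in={f} out={f}
  b5: in={f} out=∅

live-out(b2) = ["f"]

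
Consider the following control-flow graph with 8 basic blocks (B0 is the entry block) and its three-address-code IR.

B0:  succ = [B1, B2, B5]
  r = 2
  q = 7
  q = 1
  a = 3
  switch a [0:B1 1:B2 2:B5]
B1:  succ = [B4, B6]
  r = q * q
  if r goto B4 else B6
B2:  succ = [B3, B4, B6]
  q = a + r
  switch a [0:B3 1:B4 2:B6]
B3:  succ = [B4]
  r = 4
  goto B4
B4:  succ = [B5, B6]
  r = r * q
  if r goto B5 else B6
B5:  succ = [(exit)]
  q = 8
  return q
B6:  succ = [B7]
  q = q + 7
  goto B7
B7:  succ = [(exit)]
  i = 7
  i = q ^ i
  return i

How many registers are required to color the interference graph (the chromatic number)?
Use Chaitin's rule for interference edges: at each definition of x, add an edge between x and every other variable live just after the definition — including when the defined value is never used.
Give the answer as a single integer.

Per-block:
  B0: def={a,q,r} ue=∅
  B1: def={r} ue={q}
  B2: def={q} ue={a,r}
  B3: def={r} ue=∅
  B4: def={r} ue={q,r}
  B5: def={q} ue=∅
  B6: def={q} ue={q}
  B7: def={i} ue={q}

Liveness:
  live B0: ∅→{a,q,r}
  live B1: {q}→{q,r}
  live B2: {a,r}→{q,r}
  live B3: {q}→{q,r}
  live B4: {q,r}→{q}
  live B5: ∅→∅
  live B6: {q}→{q}
  live B7: {q}→∅

Interfere edges:
  a — {q,r}
  i — {q}
  q — {a,i,r}
  r — {a,q}

Chromatic number:
  clique {a,q,r} ⇒ need ≥ 3
  3-colouring: R0={q}  R1={a,i}  R2={r}
  χ = 3

Answer: 3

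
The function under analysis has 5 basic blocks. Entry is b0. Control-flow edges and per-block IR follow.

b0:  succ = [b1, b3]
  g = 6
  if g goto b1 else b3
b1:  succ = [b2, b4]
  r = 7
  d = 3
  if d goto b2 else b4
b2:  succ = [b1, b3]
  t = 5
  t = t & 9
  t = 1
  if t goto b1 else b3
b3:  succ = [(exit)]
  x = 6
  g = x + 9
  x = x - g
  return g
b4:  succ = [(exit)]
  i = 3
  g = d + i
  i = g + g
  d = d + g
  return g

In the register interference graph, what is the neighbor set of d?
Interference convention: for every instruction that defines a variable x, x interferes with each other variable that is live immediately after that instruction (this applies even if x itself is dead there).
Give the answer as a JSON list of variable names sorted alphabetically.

Answer: ["g", "i"]

Analysis:
Per-block:
  b0: {g} / ∅
  b1: {d,r} / ∅
  b2: {t} / ∅
  b3: {g,x} / ∅
  b4: {d,g,i} / {d}

Liveness:
  b0: in=∅ out=∅
  b1: in=∅ out={d}
  b2: in=∅ out=∅
  b3: in=∅ out=∅
  b4: in={d} out=∅

Interference:
  d: {g,i}
  g: {d,i,x}
  i: {d,g}
  r: ∅
  t: ∅
  x: {g}

N(d) = ["g", "i"]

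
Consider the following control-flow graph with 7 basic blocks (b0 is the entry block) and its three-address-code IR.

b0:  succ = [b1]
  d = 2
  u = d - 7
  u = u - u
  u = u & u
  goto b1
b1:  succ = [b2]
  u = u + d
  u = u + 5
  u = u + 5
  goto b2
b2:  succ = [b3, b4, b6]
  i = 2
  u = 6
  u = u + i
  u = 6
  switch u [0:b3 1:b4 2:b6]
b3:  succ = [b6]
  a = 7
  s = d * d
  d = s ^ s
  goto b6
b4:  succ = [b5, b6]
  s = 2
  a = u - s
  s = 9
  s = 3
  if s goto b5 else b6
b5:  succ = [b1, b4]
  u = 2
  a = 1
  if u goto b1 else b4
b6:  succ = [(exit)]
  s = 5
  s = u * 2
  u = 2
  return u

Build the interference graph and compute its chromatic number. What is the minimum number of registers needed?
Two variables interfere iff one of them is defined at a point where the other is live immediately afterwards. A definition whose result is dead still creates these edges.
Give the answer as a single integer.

def/use:
  b0 def {d,u} use ∅
  b1 def {u} use {d,u}
  b2 def {i,u} use ∅
  b3 def {a,d,s} use {d}
  b4 def {a,s} use {u}
  b5 def {a,u} use ∅
  b6 def {s,u} use {u}

Backward fixpoint:
  b0: in=∅ out={d,u}
  b1: in={d,u} out={d}
  b2: in={d} out={d,u}
  b3: in={d,u} out={u}
  b4: in={d,u} out={d,u}
  b5: in={d} out={d,u}
  b6: in={u} out=∅

Conflict graph:
  a↔{d,u}
  d↔{a,i,s,u}
  i↔{d,u}
  s↔{d,u}
  u↔{a,d,i,s}

Colouring:
  lower bound: {a,d,u} mutually conflict ⇒ χ ≥ 3
  3-colouring: c0={d}  c1={u}  c2={a,i,s}
  χ = 3

Answer: 3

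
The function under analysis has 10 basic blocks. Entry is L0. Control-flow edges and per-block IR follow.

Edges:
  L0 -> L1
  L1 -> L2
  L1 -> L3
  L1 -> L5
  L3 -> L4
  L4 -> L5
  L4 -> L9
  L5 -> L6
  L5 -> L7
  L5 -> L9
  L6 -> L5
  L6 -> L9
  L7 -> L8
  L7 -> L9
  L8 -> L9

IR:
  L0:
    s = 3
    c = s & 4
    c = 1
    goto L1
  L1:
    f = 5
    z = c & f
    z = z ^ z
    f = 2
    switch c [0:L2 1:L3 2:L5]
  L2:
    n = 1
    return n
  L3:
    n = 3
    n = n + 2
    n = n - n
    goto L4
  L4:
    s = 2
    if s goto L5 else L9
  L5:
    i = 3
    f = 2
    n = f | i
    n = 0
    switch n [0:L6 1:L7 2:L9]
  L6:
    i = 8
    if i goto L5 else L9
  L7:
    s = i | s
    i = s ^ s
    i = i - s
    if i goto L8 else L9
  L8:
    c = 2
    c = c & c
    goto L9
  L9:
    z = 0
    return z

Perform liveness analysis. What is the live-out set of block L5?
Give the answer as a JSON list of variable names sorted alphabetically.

Per-block:
  L0: {c,s} / ∅
  L1: {f,z} / {c}
  L2: {n} / ∅
  L3: {n} / ∅
  L4: {s} / ∅
  L5: {f,i,n} / ∅
  L6: {i} / ∅
  L7: {i,s} / {i,s}
  L8: {c} / ∅
  L9: {z} / ∅

Backward fixpoint:
  L0: in=∅ out={c,s}
  L1: in={c,s} out={s}
  L2: in=∅ out=∅
  L3: in=∅ out=∅
  L4: in=∅ out={s}
  L5: in={s} out={i,s}
  L6: in={s} out={s}
  L7: in={i,s} out=∅
  L8: in=∅ out=∅
  L9: in=∅ out=∅

live-out(L5) = ["i", "s"]

Answer: ["i", "s"]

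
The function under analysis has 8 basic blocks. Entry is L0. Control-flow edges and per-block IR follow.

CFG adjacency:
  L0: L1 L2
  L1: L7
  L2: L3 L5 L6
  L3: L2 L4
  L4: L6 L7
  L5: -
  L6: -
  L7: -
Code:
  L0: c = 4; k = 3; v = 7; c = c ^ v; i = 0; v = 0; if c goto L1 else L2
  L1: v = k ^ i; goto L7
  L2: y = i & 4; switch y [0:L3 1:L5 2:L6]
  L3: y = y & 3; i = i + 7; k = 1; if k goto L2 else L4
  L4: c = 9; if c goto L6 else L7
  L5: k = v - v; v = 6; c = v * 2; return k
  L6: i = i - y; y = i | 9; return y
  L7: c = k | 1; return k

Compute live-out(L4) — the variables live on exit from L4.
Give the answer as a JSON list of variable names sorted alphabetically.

Block summaries:
  L0 def {c,i,k,v} use ∅
  L1 def {v} use {i,k}
  L2 def {y} use {i}
  L3 def {i,k,y} use {i,y}
  L4 def {c} use ∅
  L5 def {c,k,v} use {v}
  L6 def {i,y} use {i,y}
  L7 def {c} use {k}

Liveness:
  L0: in=∅ out={i,k,v}
  L1: in={i,k} out={k}
  L2: in={i,v} out={i,v,y}
  L3: in={i,v,y} out={i,k,v,y}
  L4: in={i,k,y} out={i,k,y}
  L5: in={v} out=∅
  L6: in={i,y} out=∅
  L7: in={k} out=∅

live-out(L4) = ["i", "k", "y"]

Answer: ["i", "k", "y"]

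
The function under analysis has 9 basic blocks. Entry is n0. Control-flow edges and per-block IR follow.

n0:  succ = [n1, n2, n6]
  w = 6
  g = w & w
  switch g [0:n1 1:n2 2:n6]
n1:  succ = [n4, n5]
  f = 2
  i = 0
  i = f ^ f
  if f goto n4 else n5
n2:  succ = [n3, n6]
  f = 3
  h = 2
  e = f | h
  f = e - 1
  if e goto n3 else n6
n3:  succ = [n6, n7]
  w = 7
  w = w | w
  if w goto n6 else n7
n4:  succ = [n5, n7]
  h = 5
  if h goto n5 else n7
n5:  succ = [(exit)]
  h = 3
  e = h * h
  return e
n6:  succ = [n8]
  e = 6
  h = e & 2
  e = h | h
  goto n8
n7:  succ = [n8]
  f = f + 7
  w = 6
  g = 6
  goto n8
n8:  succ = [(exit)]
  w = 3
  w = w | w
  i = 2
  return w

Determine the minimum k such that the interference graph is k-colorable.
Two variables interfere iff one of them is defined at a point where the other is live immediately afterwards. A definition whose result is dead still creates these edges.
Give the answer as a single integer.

Answer: 3

Derivation:
Block summaries:
  n0: def={g,w} ue=∅
  n1: def={f,i} ue=∅
  n2: def={e,f,h} ue=∅
  n3: def={w} ue=∅
  n4: def={h} ue=∅
  n5: def={e,h} ue=∅
  n6: def={e,h} ue=∅
  n7: def={f,g,w} ue={f}
  n8: def={i,w} ue=∅

Backward fixpoint:
  live n0: ∅→∅
  live n1: ∅→{f}
  live n2: ∅→{f}
  live n3: {f}→{f}
  live n4: {f}→{f}
  live n5: ∅→∅
  live n6: ∅→∅
  live n7: {f}→∅
  live n8: ∅→∅

Interfere edges:
  e — {f}
  f — {e,h,i,w}
  g — ∅
  h — {f}
  i — {f,w}
  w — {f,i}

Registers:
  clique {f,i,w} ⇒ need ≥ 3
  3-colouring: R0={f,g}  R1={e,h,i}  R2={w}
  χ = 3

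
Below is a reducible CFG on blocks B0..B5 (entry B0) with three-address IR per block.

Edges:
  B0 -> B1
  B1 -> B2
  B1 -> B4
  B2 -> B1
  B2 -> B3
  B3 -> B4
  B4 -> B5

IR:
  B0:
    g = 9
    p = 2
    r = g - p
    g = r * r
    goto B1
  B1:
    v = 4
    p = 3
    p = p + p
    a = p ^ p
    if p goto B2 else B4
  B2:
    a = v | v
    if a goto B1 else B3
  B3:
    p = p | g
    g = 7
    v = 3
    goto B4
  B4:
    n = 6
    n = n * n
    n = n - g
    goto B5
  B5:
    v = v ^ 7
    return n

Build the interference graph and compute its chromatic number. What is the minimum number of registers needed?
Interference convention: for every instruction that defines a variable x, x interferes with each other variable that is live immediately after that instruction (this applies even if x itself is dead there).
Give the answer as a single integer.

Answer: 4

Derivation:
def/use:
  B0: {g,p,r} / ∅
  B1: {a,p,v} / ∅
  B2: {a} / {v}
  B3: {g,p,v} / {g,p}
  B4: {n} / {g}
  B5: {v} / {n,v}

Liveness:
  live B0: ∅→{g}
  live B1: {g}→{g,p,v}
  live B2: {g,p,v}→{g,p}
  live B3: {g,p}→{g,v}
  live B4: {g,v}→{n,v}
  live B5: {n,v}→∅

Interfere edges:
  a: {g,p,v}
  g: {a,n,p,v}
  n: {g,v}
  p: {a,g,v}
  r: ∅
  v: {a,g,n,p}

Registers:
  {a,g,p,v} pairwise interfere (4-clique) ⇒ χ ≥ 4
  4-colouring: R0={g,r}  R1={v}  R2={a,n}  R3={p}
  χ = 4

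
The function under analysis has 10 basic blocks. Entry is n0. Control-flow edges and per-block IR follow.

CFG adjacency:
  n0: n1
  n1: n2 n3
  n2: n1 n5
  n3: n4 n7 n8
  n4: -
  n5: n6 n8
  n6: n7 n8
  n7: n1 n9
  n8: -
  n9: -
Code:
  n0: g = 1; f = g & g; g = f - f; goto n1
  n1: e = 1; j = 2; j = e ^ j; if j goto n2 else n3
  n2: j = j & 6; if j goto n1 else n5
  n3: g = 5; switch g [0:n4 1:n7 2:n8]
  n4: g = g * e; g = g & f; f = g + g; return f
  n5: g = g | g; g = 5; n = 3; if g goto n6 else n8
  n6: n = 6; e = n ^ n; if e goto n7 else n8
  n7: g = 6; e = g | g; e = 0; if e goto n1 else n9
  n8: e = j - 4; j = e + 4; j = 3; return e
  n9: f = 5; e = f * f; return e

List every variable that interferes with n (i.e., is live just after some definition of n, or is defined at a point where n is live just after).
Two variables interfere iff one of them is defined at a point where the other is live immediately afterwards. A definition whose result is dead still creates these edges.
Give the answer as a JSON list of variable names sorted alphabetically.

Answer: ["f", "g", "j"]

Derivation:
Block summaries:
  n0 def {f,g} use ∅
  n1 def {e,j} use ∅
  n2 def {j} use {j}
  n3 def {g} use ∅
  n4 def {f,g} use {e,f,g}
  n5 def {g,n} use {g}
  n6 def {e,n} use ∅
  n7 def {e,g} use ∅
  n8 def {e,j} use {j}
  n9 def {e,f} use ∅

Backward fixpoint:
  live n0: ∅→{f,g}
  live n1: {f,g}→{e,f,g,j}
  live n2: {f,g,j}→{f,g,j}
  live n3: {e,f,j}→{e,f,g,j}
  live n4: {e,f,g}→∅
  live n5: {f,g,j}→{f,j}
  live n6: {f,j}→{f,j}
  live n7: {f}→{f,g}
  live n8: {j}→∅
  live n9: ∅→∅

Interference:
  e↔{f,g,j}
  f↔{e,g,j,n}
  g↔{e,f,j,n}
  j↔{e,f,g,n}
  n↔{f,g,j}

N(n) = ["f", "g", "j"]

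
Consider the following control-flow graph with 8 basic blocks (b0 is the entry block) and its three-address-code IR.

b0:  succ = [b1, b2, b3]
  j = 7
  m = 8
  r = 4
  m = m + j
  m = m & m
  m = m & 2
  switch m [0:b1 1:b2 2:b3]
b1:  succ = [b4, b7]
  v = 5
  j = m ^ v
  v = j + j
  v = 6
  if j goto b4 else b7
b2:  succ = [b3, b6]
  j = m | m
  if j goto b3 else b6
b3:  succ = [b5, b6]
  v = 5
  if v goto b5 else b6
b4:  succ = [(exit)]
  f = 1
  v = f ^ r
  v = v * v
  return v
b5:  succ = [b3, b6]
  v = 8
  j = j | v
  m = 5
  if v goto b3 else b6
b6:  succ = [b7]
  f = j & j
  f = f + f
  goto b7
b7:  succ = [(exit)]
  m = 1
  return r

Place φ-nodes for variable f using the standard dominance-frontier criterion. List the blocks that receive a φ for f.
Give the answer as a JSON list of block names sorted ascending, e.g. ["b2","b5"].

idom tree: b1←b0 b2←b0 b3←b0 b4←b1 b5←b3 b6←b0 b7←b0
Join-block Dom:
  b3: preds {b0,b2,b5}: {b0} ∩ {b0,b2} ∩ {b0,b3,b5} = {b0}; idom=b0
  b6: preds {b2,b3,b5}: {b0,b2} ∩ {b0,b3} ∩ {b0,b3,b5} = {b0}; idom=b0
  b7: preds {b1,b6}: {b0,b1} ∩ {b0,b6} = {b0}; idom=b0

Frontier:
  b3←b0: walk · to b0
  b3←b2: walk b2 to b0
  b3←b5: walk b5→b3 to b0
  b6←b2: walk b2 to b0
  b6←b3: walk b3 to b0
  b6←b5: walk b5→b3 to b0
  b7←b1: walk b1 to b0
  b7←b6: walk b6 to b0
  b0: DF=∅
  b1: DF={b7}
  b2: DF={b3,b6}
  b3: DF={b3,b6}
  b4: DF=∅
  b5: DF={b3,b6}
  b6: DF={b7}
  b7: DF=∅

φ for f: defs {b4,b6}
  DF⁺ = {b7}

Answer: ["b7"]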